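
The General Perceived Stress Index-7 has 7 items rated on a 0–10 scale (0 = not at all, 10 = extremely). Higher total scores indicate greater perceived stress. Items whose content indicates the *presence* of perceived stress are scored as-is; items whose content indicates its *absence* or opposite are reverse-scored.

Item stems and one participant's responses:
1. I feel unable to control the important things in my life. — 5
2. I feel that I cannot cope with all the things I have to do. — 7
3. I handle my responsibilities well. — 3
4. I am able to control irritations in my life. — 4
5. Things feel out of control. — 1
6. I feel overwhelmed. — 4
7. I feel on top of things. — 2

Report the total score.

38

Items 3, 4, 7 describe the absence/opposite of perceived stress → reverse-score.
reverse-coded value = 10 − response.
  item 1: 5
  item 2: 7
  item 3: 10 − 3 = 7
  item 4: 10 − 4 = 6
  item 5: 1
  item 6: 4
  item 7: 10 − 2 = 8
Total = 5 + 7 + 7 + 6 + 1 + 4 + 8 = 38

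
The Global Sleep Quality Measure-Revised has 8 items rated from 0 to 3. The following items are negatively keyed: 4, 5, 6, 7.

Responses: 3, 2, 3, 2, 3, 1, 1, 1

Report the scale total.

14

Reversing items 4, 5, 6 and 7 with 3 − raw:
Total = 3 + 2 + 3 + (3−2) + (3−3) + (3−1) + (3−1) + 1
      = 3 + 2 + 3 + 1 + 0 + 2 + 2 + 1 = 14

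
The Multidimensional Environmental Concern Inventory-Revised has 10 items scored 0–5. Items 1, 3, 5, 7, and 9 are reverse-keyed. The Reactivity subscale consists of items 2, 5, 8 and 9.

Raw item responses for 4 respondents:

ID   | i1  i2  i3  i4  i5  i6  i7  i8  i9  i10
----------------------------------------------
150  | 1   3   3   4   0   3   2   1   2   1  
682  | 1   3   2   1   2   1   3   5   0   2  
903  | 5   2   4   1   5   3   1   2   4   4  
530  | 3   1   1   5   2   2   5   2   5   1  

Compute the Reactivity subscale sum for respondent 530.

Respondent 530 raw: 3, 1, 1, 5, 2, 2, 5, 2, 5, 1.
Reactivity items: 2, 5, 8, 9.
Reverse-coded (reversed = (0+5) − raw = 5 − raw):
  item 2: 1
  item 5: 5 − 2 = 3
  item 8: 2
  item 9: 5 − 5 = 0
Sum = 1 + 3 + 2 + 0 = 6

6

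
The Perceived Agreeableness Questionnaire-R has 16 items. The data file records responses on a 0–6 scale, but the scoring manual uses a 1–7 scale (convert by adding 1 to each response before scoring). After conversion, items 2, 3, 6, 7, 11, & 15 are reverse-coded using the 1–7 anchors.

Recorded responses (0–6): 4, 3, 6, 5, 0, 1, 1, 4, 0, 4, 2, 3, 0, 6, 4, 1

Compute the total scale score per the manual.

Convert to 1–7: 5, 4, 7, 6, 1, 2, 2, 5, 1, 5, 3, 4, 1, 7, 5, 2
Reverse-coded (reverse-coded value = 8 − response):
  item 2: 8 − 4 = 4
  item 3: 8 − 7 = 1
  item 6: 8 − 2 = 6
  item 7: 8 − 2 = 6
  item 11: 8 − 3 = 5
  item 15: 8 − 5 = 3
Scored: 5, 4, 1, 6, 1, 6, 6, 5, 1, 5, 5, 4, 1, 7, 3, 2
Total = 62

62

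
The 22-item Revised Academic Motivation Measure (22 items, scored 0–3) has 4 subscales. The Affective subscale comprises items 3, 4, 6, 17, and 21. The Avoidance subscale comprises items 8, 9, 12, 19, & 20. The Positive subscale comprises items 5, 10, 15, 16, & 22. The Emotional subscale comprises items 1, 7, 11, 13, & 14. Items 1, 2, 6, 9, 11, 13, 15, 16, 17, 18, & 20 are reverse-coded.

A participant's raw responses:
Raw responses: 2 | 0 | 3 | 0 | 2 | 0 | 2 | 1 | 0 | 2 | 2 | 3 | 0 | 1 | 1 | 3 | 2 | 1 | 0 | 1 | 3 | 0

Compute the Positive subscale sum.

6

Positive items: 5, 10, 15, 16, 22.
Of these, items 15 & 16 are reverse-coded; reverse-coded value = 3 − response.
  item 5: 2
  item 10: 2
  item 15: 3 − 1 = 2
  item 16: 3 − 3 = 0
  item 22: 0
Sum = 2 + 2 + 2 + 0 + 0 = 6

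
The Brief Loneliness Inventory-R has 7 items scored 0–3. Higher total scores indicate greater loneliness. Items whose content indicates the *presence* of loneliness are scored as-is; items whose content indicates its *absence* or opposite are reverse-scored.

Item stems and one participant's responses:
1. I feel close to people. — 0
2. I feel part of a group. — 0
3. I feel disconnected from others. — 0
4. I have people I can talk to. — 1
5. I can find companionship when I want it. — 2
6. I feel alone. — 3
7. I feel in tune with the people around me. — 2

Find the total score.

13

Items 1, 2, 4, 5, 7 describe the absence/opposite of loneliness → reverse-score.
reverse-coded value = 3 − response.
  item 1: 3 − 0 = 3
  item 2: 3 − 0 = 3
  item 3: 0
  item 4: 3 − 1 = 2
  item 5: 3 − 2 = 1
  item 6: 3
  item 7: 3 − 2 = 1
Total = 3 + 3 + 0 + 2 + 1 + 3 + 1 = 13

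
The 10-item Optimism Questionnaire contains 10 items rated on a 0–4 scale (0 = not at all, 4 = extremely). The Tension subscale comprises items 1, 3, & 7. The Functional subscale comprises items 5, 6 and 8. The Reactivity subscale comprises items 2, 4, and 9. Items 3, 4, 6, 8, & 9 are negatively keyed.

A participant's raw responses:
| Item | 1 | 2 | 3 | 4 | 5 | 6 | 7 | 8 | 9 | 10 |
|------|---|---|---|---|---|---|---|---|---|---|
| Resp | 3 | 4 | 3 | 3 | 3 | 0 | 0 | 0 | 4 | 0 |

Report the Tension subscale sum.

4

Tension items: 1, 3, 7.
Of these, item 3 is negatively keyed; reversed = (0+4) − raw = 4 − raw.
  item 1: 3
  item 3: 4 − 3 = 1
  item 7: 0
Sum = 3 + 1 + 0 = 4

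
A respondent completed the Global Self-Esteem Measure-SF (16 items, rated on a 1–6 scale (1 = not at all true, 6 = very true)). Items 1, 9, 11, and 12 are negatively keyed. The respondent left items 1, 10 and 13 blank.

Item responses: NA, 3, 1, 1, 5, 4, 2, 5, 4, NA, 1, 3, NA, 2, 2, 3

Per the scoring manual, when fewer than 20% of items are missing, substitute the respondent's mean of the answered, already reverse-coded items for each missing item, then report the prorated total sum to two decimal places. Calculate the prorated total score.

50.46

Reverse-coded (on a 1–6 scale, reversed = 7 − raw):
  item 9: 7 − 4 = 3
  item 11: 7 − 1 = 6
  item 12: 7 − 3 = 4
Completed scored items (13 of 16): 3, 1, 1, 5, 4, 2, 5, 3, 6, 4, 2, 2, 3; sum = 41.
Person mean = 41 / 13 ≈ 3.1538
Prorated total = (41 / 13) × 16 = 50.46 (to 2 dp)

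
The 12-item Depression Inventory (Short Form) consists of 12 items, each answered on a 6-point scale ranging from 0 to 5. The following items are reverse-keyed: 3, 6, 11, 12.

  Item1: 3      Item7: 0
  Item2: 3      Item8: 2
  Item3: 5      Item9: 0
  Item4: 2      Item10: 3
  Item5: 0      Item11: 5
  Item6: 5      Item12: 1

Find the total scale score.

17

Apply reverse scoring (on a 0–5 scale, reversed = 5 − raw):
  item 3: 5 − 5 = 0
  item 6: 5 − 5 = 0
  item 11: 5 − 5 = 0
  item 12: 5 − 1 = 4
After reverse-coding: 3, 3, 0, 2, 0, 0, 0, 2, 0, 3, 0, 4
Total = 3 + 3 + 0 + 2 + 0 + 0 + 0 + 2 + 0 + 3 + 0 + 4 = 17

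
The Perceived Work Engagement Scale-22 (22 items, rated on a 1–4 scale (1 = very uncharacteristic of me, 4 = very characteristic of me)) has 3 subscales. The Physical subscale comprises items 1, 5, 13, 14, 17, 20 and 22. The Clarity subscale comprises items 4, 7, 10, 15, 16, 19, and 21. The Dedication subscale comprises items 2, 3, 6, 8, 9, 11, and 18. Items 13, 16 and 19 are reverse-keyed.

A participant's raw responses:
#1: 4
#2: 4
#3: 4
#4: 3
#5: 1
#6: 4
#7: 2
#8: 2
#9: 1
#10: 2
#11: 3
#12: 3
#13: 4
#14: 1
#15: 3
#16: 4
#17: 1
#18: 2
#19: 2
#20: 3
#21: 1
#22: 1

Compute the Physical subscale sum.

12

Physical items: 1, 5, 13, 14, 17, 20, 22.
Of these, item 13 is reverse-keyed; reverse-coded value = 5 − response.
  item 1: 4
  item 5: 1
  item 13: 5 − 4 = 1
  item 14: 1
  item 17: 1
  item 20: 3
  item 22: 1
Sum = 4 + 1 + 1 + 1 + 1 + 3 + 1 = 12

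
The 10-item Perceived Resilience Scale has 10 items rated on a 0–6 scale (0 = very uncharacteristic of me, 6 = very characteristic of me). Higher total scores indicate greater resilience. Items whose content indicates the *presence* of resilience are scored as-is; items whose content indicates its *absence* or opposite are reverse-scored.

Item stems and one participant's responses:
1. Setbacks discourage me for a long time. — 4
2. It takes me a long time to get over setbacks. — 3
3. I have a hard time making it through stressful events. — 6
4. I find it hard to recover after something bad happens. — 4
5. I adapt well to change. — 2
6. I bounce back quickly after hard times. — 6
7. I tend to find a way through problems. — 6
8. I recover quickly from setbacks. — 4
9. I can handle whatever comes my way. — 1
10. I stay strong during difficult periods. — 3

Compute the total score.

29

Items 1, 2, 3, 4 describe the absence/opposite of resilience → reverse-score.
reverse-coded value = 6 − response.
  item 1: 6 − 4 = 2
  item 2: 6 − 3 = 3
  item 3: 6 − 6 = 0
  item 4: 6 − 4 = 2
  item 5: 2
  item 6: 6
  item 7: 6
  item 8: 4
  item 9: 1
  item 10: 3
Total = 2 + 3 + 0 + 2 + 2 + 6 + 6 + 4 + 1 + 3 = 29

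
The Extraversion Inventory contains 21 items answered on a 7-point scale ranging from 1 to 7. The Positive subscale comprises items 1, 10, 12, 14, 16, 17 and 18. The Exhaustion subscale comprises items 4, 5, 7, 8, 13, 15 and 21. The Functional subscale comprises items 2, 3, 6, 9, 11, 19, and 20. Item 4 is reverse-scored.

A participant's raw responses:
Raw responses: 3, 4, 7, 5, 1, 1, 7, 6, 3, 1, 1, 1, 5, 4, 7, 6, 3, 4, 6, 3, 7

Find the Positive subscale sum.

22

Positive items: 1, 10, 12, 14, 16, 17, 18.
  item 1: 3
  item 10: 1
  item 12: 1
  item 14: 4
  item 16: 6
  item 17: 3
  item 18: 4
Sum = 3 + 1 + 1 + 4 + 6 + 3 + 4 = 22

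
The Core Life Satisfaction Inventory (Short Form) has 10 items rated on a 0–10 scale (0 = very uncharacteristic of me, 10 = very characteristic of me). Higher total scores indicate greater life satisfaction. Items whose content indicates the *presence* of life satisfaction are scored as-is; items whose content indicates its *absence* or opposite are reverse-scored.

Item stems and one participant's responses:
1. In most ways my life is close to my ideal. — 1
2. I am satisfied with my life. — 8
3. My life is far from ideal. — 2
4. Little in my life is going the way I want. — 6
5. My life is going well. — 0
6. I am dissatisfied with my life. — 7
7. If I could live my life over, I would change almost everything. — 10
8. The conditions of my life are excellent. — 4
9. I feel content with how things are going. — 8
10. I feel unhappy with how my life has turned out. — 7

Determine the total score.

39

Items 3, 4, 6, 7, 10 describe the absence/opposite of life satisfaction → reverse-score.
reversed = (0+10) − raw = 10 − raw.
  item 1: 1
  item 2: 8
  item 3: 10 − 2 = 8
  item 4: 10 − 6 = 4
  item 5: 0
  item 6: 10 − 7 = 3
  item 7: 10 − 10 = 0
  item 8: 4
  item 9: 8
  item 10: 10 − 7 = 3
Total = 1 + 8 + 8 + 4 + 0 + 3 + 0 + 4 + 8 + 3 = 39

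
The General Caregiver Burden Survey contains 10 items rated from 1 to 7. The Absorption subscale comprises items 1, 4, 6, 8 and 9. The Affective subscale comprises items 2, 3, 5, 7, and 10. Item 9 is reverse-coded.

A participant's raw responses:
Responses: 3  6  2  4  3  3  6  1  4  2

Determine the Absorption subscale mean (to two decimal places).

3.00

Absorption items: 1, 4, 6, 8, 9.
Of these, item 9 is reverse-coded; reverse-coded value = 8 − response.
  item 1: 3
  item 4: 4
  item 6: 3
  item 8: 1
  item 9: 8 − 4 = 4
Sum = 3 + 4 + 3 + 1 + 4 = 15
Mean = 15 / 5 = 3.00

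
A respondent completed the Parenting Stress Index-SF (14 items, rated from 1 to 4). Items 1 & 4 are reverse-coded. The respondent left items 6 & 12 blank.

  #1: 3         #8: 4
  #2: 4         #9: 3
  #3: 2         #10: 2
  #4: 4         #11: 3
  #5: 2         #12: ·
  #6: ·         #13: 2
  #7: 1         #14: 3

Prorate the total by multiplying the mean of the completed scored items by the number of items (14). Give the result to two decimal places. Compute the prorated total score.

Reverse-coded (reversed = (1+4) − raw = 5 − raw):
  item 1: 5 − 3 = 2
  item 4: 5 − 4 = 1
Completed scored items (12 of 14): 2, 4, 2, 1, 2, 1, 4, 3, 2, 3, 2, 3; sum = 29.
Person mean = 29 / 12 ≈ 2.4167
Prorated total = (29 / 12) × 14 = 33.83 (to 2 dp)

33.83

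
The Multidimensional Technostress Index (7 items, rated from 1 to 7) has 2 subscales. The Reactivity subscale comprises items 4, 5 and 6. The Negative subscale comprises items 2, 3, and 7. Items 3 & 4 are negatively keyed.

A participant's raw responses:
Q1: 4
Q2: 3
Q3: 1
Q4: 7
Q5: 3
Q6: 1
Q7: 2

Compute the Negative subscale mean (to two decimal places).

4.00

Negative items: 2, 3, 7.
Of these, item 3 is negatively keyed; reverse-coded value = 8 − response.
  item 2: 3
  item 3: 8 − 1 = 7
  item 7: 2
Sum = 3 + 7 + 2 = 12
Mean = 12 / 3 = 4.00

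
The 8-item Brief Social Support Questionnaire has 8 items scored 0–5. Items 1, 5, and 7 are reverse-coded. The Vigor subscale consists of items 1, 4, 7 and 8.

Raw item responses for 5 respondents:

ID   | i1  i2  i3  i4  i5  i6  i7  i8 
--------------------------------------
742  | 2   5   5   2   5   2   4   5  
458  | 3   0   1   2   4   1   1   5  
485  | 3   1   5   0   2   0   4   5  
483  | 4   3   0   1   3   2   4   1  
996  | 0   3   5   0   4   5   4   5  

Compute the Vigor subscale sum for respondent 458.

Respondent 458 raw: 3, 0, 1, 2, 4, 1, 1, 5.
Vigor items: 1, 4, 7, 8.
Reverse-coded (reverse-coded value = 5 − response):
  item 1: 5 − 3 = 2
  item 4: 2
  item 7: 5 − 1 = 4
  item 8: 5
Sum = 2 + 2 + 4 + 5 = 13

13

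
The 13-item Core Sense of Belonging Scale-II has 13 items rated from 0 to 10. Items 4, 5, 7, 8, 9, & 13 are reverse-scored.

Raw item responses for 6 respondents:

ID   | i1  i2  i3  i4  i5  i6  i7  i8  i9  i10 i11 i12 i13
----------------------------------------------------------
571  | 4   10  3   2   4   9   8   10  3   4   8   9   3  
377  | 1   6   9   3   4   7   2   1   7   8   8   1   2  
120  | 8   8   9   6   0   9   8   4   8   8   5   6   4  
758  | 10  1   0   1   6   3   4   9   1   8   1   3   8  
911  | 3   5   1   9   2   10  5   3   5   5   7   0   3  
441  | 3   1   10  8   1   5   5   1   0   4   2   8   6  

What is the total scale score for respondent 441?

72

Respondent 441 raw: 3, 1, 10, 8, 1, 5, 5, 1, 0, 4, 2, 8, 6.
Reverse-coded (reversed = (0+10) − raw = 10 − raw):
  item 1: 3
  item 2: 1
  item 3: 10
  item 4: 10 − 8 = 2
  item 5: 10 − 1 = 9
  item 6: 5
  item 7: 10 − 5 = 5
  item 8: 10 − 1 = 9
  item 9: 10 − 0 = 10
  item 10: 4
  item 11: 2
  item 12: 8
  item 13: 10 − 6 = 4
Sum = 3 + 1 + 10 + 2 + 9 + 5 + 5 + 9 + 10 + 4 + 2 + 8 + 4 = 72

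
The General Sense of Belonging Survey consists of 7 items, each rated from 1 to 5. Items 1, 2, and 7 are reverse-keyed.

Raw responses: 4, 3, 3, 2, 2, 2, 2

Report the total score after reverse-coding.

Raw sum = 18. Reverse-keyed items: 1, 2, 7; their raw sum = 9.
Each reversal replaces raw with 6 − raw, changing the total by 6 − 2·raw per item.
Total = 18 + 3·6 − 2·9 = 18 + 18 − 18 = 18

18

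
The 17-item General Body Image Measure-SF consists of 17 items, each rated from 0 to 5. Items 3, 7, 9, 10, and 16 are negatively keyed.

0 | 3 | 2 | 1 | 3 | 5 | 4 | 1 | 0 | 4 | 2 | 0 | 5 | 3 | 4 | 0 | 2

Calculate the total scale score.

44

Negatively keyed items use 5 − raw:
  item 3: 5 − 2 = 3
  item 7: 5 − 4 = 1
  item 9: 5 − 0 = 5
  item 10: 5 − 4 = 1
  item 16: 5 − 0 = 5
Scored responses: 0, 3, 3, 1, 3, 5, 1, 1, 5, 1, 2, 0, 5, 3, 4, 5, 2
Total = 0 + 3 + 3 + 1 + 3 + 5 + 1 + 1 + 5 + 1 + 2 + 0 + 5 + 3 + 4 + 5 + 2 = 44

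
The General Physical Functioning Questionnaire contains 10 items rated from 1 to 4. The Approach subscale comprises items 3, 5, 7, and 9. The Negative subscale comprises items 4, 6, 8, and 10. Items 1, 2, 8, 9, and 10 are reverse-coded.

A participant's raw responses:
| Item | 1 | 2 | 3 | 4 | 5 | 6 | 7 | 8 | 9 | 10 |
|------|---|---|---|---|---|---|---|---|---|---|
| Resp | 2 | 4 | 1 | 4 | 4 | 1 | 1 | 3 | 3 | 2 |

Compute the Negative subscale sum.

Negative items: 4, 6, 8, 10.
Of these, items 8 and 10 are reverse-coded; reversed = (1+4) − raw = 5 − raw.
  item 4: 4
  item 6: 1
  item 8: 5 − 3 = 2
  item 10: 5 − 2 = 3
Sum = 4 + 1 + 2 + 3 = 10

10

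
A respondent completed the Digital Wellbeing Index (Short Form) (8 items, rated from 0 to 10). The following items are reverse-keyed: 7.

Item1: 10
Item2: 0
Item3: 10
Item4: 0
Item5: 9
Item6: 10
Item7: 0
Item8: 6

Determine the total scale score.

55

Reverse-keyed items use 10 − raw:
  item 7: 10 − 0 = 10
Scored responses: 10, 0, 10, 0, 9, 10, 10, 6
Total = 10 + 0 + 10 + 0 + 9 + 10 + 10 + 6 = 55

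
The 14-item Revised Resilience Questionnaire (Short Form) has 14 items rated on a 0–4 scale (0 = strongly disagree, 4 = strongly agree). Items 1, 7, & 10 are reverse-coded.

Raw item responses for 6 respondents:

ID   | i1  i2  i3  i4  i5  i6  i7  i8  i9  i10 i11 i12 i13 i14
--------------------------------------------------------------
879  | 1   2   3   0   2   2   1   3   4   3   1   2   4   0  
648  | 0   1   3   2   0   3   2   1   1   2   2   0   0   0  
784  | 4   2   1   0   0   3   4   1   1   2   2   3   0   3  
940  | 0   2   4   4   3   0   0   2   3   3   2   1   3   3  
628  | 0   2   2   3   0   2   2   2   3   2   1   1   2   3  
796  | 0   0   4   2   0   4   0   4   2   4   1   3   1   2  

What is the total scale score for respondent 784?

18

Respondent 784 raw: 4, 2, 1, 0, 0, 3, 4, 1, 1, 2, 2, 3, 0, 3.
Reverse-coded (reverse-coded value = 4 − response):
  item 1: 4 − 4 = 0
  item 2: 2
  item 3: 1
  item 4: 0
  item 5: 0
  item 6: 3
  item 7: 4 − 4 = 0
  item 8: 1
  item 9: 1
  item 10: 4 − 2 = 2
  item 11: 2
  item 12: 3
  item 13: 0
  item 14: 3
Sum = 0 + 2 + 1 + 0 + 0 + 3 + 0 + 1 + 1 + 2 + 2 + 3 + 0 + 3 = 18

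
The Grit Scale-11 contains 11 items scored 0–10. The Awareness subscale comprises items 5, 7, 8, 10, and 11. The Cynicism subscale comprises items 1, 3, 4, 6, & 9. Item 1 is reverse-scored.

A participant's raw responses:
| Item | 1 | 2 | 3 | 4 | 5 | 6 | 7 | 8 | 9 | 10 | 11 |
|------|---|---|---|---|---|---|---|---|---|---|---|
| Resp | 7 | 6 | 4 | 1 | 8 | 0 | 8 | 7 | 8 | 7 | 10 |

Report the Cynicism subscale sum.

16

Cynicism items: 1, 3, 4, 6, 9.
Of these, item 1 is reverse-scored; reverse-coded value = 10 − response.
  item 1: 10 − 7 = 3
  item 3: 4
  item 4: 1
  item 6: 0
  item 9: 8
Sum = 3 + 4 + 1 + 0 + 8 = 16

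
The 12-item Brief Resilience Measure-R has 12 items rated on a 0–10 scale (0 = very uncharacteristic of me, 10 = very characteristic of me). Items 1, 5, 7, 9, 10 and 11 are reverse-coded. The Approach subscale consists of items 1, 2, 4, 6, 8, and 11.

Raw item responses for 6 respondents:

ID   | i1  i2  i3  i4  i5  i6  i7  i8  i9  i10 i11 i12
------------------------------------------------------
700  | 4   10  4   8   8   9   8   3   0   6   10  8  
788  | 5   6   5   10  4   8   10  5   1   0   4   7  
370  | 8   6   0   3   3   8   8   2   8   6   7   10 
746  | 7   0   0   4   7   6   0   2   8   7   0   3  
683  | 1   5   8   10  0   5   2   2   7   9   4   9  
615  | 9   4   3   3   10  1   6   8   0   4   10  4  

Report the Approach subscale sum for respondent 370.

24

Respondent 370 raw: 8, 6, 0, 3, 3, 8, 8, 2, 8, 6, 7, 10.
Approach items: 1, 2, 4, 6, 8, 11.
Reverse-coded (reversed = (0+10) − raw = 10 − raw):
  item 1: 10 − 8 = 2
  item 2: 6
  item 4: 3
  item 6: 8
  item 8: 2
  item 11: 10 − 7 = 3
Sum = 2 + 6 + 3 + 8 + 2 + 3 = 24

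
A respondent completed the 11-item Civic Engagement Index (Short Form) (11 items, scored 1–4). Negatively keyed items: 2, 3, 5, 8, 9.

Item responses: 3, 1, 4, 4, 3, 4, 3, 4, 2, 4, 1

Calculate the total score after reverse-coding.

Reversing items 2, 3, 5, 8 and 9 with 5 − raw:
Total = 3 + (5−1) + (5−4) + 4 + (5−3) + 4 + 3 + (5−4) + (5−2) + 4 + 1
      = 3 + 4 + 1 + 4 + 2 + 4 + 3 + 1 + 3 + 4 + 1 = 30

30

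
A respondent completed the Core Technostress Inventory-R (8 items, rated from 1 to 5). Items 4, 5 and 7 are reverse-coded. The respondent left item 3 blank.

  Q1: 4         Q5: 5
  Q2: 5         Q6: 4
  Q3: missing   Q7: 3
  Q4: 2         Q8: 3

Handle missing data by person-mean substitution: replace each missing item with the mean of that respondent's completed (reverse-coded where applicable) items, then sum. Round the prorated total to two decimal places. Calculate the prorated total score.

Reverse-coded (reversed = (1+5) − raw = 6 − raw):
  item 4: 6 − 2 = 4
  item 5: 6 − 5 = 1
  item 7: 6 − 3 = 3
Completed scored items (7 of 8): 4, 5, 4, 1, 4, 3, 3; sum = 24.
Person mean = 24 / 7 ≈ 3.4286
Prorated total = (24 / 7) × 8 = 27.43 (to 2 dp)

27.43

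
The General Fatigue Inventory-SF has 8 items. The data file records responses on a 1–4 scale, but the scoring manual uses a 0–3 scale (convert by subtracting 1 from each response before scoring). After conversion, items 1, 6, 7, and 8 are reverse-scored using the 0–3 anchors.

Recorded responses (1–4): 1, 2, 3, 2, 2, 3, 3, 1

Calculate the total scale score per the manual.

Convert to 0–3: 0, 1, 2, 1, 1, 2, 2, 0
Reverse-coded (reversed = (0+3) − raw = 3 − raw):
  item 1: 3 − 0 = 3
  item 6: 3 − 2 = 1
  item 7: 3 − 2 = 1
  item 8: 3 − 0 = 3
Scored: 3, 1, 2, 1, 1, 1, 1, 3
Total = 13

13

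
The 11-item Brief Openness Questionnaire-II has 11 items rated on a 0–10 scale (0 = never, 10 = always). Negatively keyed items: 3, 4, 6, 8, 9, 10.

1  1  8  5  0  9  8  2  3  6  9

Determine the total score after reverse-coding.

46

Reversing items 3, 4, 6, 8, 9 and 10 with 10 − raw:
Total = 1 + 1 + (10−8) + (10−5) + 0 + (10−9) + 8 + (10−2) + (10−3) + (10−6) + 9
      = 1 + 1 + 2 + 5 + 0 + 1 + 8 + 8 + 7 + 4 + 9 = 46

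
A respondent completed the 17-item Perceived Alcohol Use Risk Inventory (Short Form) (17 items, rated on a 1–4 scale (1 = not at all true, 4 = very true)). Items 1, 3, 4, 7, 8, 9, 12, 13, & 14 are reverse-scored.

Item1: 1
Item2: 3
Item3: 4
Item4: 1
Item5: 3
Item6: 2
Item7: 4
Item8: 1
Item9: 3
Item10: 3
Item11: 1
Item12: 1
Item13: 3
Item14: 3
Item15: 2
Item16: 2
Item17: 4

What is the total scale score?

Reversing items 1, 3, 4, 7, 8, 9, 12, 13, & 14 with 5 − raw:
Total = (5−1) + 3 + (5−4) + (5−1) + 3 + 2 + (5−4) + (5−1) + (5−3) + 3 + 1 + (5−1) + (5−3) + (5−3) + 2 + 2 + 4
      = 4 + 3 + 1 + 4 + 3 + 2 + 1 + 4 + 2 + 3 + 1 + 4 + 2 + 2 + 2 + 2 + 4 = 44

44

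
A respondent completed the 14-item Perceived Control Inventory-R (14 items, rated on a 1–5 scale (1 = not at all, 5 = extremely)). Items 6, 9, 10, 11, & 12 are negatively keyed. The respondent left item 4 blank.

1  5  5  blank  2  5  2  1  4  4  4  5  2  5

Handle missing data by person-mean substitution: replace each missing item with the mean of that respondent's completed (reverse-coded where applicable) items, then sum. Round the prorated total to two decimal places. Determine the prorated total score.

Reverse-coded (on a 1–5 scale, reversed = 6 − raw):
  item 6: 6 − 5 = 1
  item 9: 6 − 4 = 2
  item 10: 6 − 4 = 2
  item 11: 6 − 4 = 2
  item 12: 6 − 5 = 1
Completed scored items (13 of 14): 1, 5, 5, 2, 1, 2, 1, 2, 2, 2, 1, 2, 5; sum = 31.
Person mean = 31 / 13 ≈ 2.3846
Prorated total = (31 / 13) × 14 = 33.38 (to 2 dp)

33.38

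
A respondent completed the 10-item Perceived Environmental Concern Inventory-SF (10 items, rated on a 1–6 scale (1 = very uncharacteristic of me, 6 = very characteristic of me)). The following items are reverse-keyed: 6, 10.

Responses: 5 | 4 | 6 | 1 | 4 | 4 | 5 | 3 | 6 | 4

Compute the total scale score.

Raw sum = 42. Reverse-keyed items: 6, 10; their raw sum = 8.
Each reversal replaces raw with 7 − raw, changing the total by 7 − 2·raw per item.
Total = 42 + 2·7 − 2·8 = 42 + 14 − 16 = 40

40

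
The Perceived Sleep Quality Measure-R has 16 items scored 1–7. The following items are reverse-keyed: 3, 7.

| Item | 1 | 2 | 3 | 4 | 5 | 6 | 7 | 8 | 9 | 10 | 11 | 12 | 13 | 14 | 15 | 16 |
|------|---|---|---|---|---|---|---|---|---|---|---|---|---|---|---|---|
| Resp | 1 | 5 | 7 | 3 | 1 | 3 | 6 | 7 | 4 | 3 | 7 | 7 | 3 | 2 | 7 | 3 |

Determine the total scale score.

59

Reversing items 3 and 7 with 8 − raw:
Total = 1 + 5 + (8−7) + 3 + 1 + 3 + (8−6) + 7 + 4 + 3 + 7 + 7 + 3 + 2 + 7 + 3
      = 1 + 5 + 1 + 3 + 1 + 3 + 2 + 7 + 4 + 3 + 7 + 7 + 3 + 2 + 7 + 3 = 59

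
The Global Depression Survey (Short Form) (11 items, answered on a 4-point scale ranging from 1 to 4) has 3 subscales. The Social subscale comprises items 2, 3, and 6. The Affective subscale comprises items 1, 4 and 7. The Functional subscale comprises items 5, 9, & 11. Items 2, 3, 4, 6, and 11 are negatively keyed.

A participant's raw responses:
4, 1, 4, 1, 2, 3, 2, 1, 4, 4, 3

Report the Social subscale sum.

7

Social items: 2, 3, 6.
Of these, items 2, 3, and 6 are negatively keyed; on a 1–4 scale, reversed = 5 − raw.
  item 2: 5 − 1 = 4
  item 3: 5 − 4 = 1
  item 6: 5 − 3 = 2
Sum = 4 + 1 + 2 = 7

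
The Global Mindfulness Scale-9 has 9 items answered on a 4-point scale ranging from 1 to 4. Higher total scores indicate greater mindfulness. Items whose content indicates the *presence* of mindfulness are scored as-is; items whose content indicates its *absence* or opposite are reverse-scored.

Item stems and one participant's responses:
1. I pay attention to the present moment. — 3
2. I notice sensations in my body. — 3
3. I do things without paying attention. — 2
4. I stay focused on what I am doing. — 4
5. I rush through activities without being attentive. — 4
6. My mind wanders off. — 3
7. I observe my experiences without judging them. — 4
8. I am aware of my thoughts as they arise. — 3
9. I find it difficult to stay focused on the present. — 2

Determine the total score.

Items 3, 5, 6, 9 describe the absence/opposite of mindfulness → reverse-score.
reversed = (1+4) − raw = 5 − raw.
  item 1: 3
  item 2: 3
  item 3: 5 − 2 = 3
  item 4: 4
  item 5: 5 − 4 = 1
  item 6: 5 − 3 = 2
  item 7: 4
  item 8: 3
  item 9: 5 − 2 = 3
Total = 3 + 3 + 3 + 4 + 1 + 2 + 4 + 3 + 3 = 26

26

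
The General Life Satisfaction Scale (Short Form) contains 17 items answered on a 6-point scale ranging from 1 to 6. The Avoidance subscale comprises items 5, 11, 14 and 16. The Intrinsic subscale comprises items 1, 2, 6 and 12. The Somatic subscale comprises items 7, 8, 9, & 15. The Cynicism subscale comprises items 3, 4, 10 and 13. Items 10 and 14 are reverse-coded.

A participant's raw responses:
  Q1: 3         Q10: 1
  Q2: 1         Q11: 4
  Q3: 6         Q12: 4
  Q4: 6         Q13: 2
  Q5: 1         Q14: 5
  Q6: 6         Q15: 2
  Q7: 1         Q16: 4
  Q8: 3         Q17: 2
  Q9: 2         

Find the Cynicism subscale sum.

20

Cynicism items: 3, 4, 10, 13.
Of these, item 10 is reverse-coded; on a 1–6 scale, reversed = 7 − raw.
  item 3: 6
  item 4: 6
  item 10: 7 − 1 = 6
  item 13: 2
Sum = 6 + 6 + 6 + 2 = 20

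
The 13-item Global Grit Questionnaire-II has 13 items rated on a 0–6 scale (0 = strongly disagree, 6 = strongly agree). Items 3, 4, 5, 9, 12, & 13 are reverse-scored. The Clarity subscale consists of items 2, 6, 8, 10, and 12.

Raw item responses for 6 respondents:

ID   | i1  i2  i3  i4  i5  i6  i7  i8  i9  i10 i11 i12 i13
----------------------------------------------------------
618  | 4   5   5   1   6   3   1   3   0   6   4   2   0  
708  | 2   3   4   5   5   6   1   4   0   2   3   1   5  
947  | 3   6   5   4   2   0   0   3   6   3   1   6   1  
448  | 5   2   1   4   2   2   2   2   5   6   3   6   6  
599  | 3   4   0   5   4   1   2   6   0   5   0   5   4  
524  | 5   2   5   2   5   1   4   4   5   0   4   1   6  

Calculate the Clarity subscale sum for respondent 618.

21

Respondent 618 raw: 4, 5, 5, 1, 6, 3, 1, 3, 0, 6, 4, 2, 0.
Clarity items: 2, 6, 8, 10, 12.
Reverse-coded (reverse-coded value = 6 − response):
  item 2: 5
  item 6: 3
  item 8: 3
  item 10: 6
  item 12: 6 − 2 = 4
Sum = 5 + 3 + 3 + 6 + 4 = 21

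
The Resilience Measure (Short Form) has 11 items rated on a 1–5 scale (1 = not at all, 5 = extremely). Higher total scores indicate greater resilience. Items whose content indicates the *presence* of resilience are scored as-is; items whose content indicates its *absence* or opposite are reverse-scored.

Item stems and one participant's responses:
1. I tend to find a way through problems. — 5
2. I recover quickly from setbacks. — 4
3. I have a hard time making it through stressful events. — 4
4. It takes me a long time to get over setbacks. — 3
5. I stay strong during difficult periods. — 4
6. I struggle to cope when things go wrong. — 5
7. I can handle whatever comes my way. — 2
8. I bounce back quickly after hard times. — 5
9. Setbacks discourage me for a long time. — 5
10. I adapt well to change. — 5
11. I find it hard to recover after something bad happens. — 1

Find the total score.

37

Items 3, 4, 6, 9, 11 describe the absence/opposite of resilience → reverse-score.
reversed = (1+5) − raw = 6 − raw.
  item 1: 5
  item 2: 4
  item 3: 6 − 4 = 2
  item 4: 6 − 3 = 3
  item 5: 4
  item 6: 6 − 5 = 1
  item 7: 2
  item 8: 5
  item 9: 6 − 5 = 1
  item 10: 5
  item 11: 6 − 1 = 5
Total = 5 + 4 + 2 + 3 + 4 + 1 + 2 + 5 + 1 + 5 + 5 = 37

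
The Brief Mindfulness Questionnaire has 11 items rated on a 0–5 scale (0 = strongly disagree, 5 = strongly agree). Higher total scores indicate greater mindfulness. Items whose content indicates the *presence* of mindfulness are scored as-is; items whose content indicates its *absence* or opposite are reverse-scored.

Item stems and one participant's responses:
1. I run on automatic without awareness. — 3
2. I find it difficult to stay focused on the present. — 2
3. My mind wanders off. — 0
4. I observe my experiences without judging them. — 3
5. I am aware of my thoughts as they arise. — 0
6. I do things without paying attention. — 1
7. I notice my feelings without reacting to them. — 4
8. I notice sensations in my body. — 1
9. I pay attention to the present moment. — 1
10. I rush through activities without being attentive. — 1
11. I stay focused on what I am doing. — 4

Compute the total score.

Items 1, 2, 3, 6, 10 describe the absence/opposite of mindfulness → reverse-score.
reverse-coded value = 5 − response.
  item 1: 5 − 3 = 2
  item 2: 5 − 2 = 3
  item 3: 5 − 0 = 5
  item 4: 3
  item 5: 0
  item 6: 5 − 1 = 4
  item 7: 4
  item 8: 1
  item 9: 1
  item 10: 5 − 1 = 4
  item 11: 4
Total = 2 + 3 + 5 + 3 + 0 + 4 + 4 + 1 + 1 + 4 + 4 = 31

31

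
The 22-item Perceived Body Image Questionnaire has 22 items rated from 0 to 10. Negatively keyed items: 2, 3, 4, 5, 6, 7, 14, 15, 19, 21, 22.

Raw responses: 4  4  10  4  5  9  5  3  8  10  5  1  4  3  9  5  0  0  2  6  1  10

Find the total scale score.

94

Reversing items 2, 3, 4, 5, 6, 7, 14, 15, 19, 21, & 22 with 10 − raw:
Total = 4 + (10−4) + (10−10) + (10−4) + (10−5) + (10−9) + (10−5) + 3 + 8 + 10 + 5 + 1 + 4 + (10−3) + (10−9) + 5 + 0 + 0 + (10−2) + 6 + (10−1) + (10−10)
      = 4 + 6 + 0 + 6 + 5 + 1 + 5 + 3 + 8 + 10 + 5 + 1 + 4 + 7 + 1 + 5 + 0 + 0 + 8 + 6 + 9 + 0 = 94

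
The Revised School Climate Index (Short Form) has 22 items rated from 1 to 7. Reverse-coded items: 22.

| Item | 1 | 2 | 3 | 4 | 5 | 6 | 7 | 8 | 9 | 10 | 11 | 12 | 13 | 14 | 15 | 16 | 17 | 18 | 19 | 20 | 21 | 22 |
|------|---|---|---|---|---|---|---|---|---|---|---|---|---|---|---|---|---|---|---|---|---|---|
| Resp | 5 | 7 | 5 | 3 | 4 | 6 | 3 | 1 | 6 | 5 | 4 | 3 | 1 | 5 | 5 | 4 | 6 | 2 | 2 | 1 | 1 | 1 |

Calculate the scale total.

86

Apply reverse scoring (on a 1–7 scale, reversed = 8 − raw):
  item 22: 8 − 1 = 7
After reverse-coding: 5, 7, 5, 3, 4, 6, 3, 1, 6, 5, 4, 3, 1, 5, 5, 4, 6, 2, 2, 1, 1, 7
Total = 5 + 7 + 5 + 3 + 4 + 6 + 3 + 1 + 6 + 5 + 4 + 3 + 1 + 5 + 5 + 4 + 6 + 2 + 2 + 1 + 1 + 7 = 86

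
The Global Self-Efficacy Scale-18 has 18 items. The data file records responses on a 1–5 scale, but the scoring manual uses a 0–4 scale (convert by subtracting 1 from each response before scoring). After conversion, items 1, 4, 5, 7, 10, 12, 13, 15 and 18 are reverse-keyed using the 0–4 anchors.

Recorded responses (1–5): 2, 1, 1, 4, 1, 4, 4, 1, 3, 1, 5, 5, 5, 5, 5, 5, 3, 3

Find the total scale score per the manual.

Convert to 0–4: 1, 0, 0, 3, 0, 3, 3, 0, 2, 0, 4, 4, 4, 4, 4, 4, 2, 2
Reverse-coded (reverse-coded value = 4 − response):
  item 1: 4 − 1 = 3
  item 4: 4 − 3 = 1
  item 5: 4 − 0 = 4
  item 7: 4 − 3 = 1
  item 10: 4 − 0 = 4
  item 12: 4 − 4 = 0
  item 13: 4 − 4 = 0
  item 15: 4 − 4 = 0
  item 18: 4 − 2 = 2
Scored: 3, 0, 0, 1, 4, 3, 1, 0, 2, 4, 4, 0, 0, 4, 0, 4, 2, 2
Total = 34

34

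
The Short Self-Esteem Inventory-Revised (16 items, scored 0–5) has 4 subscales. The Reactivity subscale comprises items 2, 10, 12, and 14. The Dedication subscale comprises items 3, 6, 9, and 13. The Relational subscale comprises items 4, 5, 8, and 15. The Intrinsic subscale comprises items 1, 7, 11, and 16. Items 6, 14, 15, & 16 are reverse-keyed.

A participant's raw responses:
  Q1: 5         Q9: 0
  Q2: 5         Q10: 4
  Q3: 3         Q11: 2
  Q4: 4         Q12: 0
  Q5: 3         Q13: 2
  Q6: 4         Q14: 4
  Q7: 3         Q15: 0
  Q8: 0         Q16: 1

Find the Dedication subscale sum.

6

Dedication items: 3, 6, 9, 13.
Of these, item 6 is reverse-keyed; reversed = (0+5) − raw = 5 − raw.
  item 3: 3
  item 6: 5 − 4 = 1
  item 9: 0
  item 13: 2
Sum = 3 + 1 + 0 + 2 = 6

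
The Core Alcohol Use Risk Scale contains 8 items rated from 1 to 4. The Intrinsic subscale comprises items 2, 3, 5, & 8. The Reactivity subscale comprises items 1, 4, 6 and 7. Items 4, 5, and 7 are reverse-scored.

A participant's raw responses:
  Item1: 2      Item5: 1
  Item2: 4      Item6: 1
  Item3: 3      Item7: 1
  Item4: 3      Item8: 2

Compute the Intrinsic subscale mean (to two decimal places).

Intrinsic items: 2, 3, 5, 8.
Of these, item 5 is reverse-scored; on a 1–4 scale, reversed = 5 − raw.
  item 2: 4
  item 3: 3
  item 5: 5 − 1 = 4
  item 8: 2
Sum = 4 + 3 + 4 + 2 = 13
Mean = 13 / 4 = 3.25

3.25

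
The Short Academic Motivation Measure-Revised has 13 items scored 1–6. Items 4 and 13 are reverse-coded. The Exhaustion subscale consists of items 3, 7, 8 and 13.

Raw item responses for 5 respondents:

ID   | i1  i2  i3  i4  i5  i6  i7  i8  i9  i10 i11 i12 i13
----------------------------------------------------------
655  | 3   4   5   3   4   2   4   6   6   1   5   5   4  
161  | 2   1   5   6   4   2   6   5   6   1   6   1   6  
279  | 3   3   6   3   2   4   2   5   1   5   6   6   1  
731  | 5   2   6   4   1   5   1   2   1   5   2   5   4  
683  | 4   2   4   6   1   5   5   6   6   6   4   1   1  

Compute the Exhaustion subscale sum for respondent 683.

Respondent 683 raw: 4, 2, 4, 6, 1, 5, 5, 6, 6, 6, 4, 1, 1.
Exhaustion items: 3, 7, 8, 13.
Reverse-coded (on a 1–6 scale, reversed = 7 − raw):
  item 3: 4
  item 7: 5
  item 8: 6
  item 13: 7 − 1 = 6
Sum = 4 + 5 + 6 + 6 = 21

21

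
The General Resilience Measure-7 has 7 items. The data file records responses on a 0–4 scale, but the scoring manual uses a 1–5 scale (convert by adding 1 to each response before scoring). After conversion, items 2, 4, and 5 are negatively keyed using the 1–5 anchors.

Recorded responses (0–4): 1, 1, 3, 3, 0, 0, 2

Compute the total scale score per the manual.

Convert to 1–5: 2, 2, 4, 4, 1, 1, 3
Reverse-coded (reverse-coded value = 6 − response):
  item 2: 6 − 2 = 4
  item 4: 6 − 4 = 2
  item 5: 6 − 1 = 5
Scored: 2, 4, 4, 2, 5, 1, 3
Total = 21

21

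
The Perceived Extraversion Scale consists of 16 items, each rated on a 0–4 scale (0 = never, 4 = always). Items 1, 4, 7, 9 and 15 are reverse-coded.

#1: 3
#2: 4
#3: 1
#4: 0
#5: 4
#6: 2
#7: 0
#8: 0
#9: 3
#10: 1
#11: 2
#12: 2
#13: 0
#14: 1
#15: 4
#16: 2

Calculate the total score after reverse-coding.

29

Reverse-coded items (reverse-coded value = 4 − response):
  item 1: 4 − 3 = 1
  item 4: 4 − 0 = 4
  item 7: 4 − 0 = 4
  item 9: 4 − 3 = 1
  item 15: 4 − 4 = 0
After reverse-coding: 1, 4, 1, 4, 4, 2, 4, 0, 1, 1, 2, 2, 0, 1, 0, 2
Total = 1 + 4 + 1 + 4 + 4 + 2 + 4 + 0 + 1 + 1 + 2 + 2 + 0 + 1 + 0 + 2 = 29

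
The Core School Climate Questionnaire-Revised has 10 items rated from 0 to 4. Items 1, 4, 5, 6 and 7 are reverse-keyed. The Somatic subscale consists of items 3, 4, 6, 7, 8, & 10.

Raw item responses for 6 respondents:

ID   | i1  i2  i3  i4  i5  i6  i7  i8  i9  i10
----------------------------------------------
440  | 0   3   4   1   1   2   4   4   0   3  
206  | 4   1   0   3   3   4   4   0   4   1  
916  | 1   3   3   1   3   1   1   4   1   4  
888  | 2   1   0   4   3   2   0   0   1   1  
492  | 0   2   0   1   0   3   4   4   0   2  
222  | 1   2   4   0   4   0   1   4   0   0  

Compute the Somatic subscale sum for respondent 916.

20

Respondent 916 raw: 1, 3, 3, 1, 3, 1, 1, 4, 1, 4.
Somatic items: 3, 4, 6, 7, 8, 10.
Reverse-coded (on a 0–4 scale, reversed = 4 − raw):
  item 3: 3
  item 4: 4 − 1 = 3
  item 6: 4 − 1 = 3
  item 7: 4 − 1 = 3
  item 8: 4
  item 10: 4
Sum = 3 + 3 + 3 + 3 + 4 + 4 = 20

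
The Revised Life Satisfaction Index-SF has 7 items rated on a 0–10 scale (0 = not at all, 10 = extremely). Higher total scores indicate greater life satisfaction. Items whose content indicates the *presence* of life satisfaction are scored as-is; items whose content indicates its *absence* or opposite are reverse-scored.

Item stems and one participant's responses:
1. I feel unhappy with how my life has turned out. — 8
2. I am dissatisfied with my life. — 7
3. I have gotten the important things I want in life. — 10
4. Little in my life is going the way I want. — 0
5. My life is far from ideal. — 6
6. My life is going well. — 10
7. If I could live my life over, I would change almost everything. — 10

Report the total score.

39

Items 1, 2, 4, 5, 7 describe the absence/opposite of life satisfaction → reverse-score.
on a 0–10 scale, reversed = 10 − raw.
  item 1: 10 − 8 = 2
  item 2: 10 − 7 = 3
  item 3: 10
  item 4: 10 − 0 = 10
  item 5: 10 − 6 = 4
  item 6: 10
  item 7: 10 − 10 = 0
Total = 2 + 3 + 10 + 10 + 4 + 10 + 0 = 39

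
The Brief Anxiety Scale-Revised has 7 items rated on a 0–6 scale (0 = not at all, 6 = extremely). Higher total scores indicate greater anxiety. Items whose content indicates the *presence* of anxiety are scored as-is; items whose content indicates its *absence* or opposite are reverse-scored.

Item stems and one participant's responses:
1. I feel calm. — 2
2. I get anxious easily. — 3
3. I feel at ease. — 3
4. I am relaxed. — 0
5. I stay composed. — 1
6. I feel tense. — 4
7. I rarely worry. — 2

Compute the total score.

Items 1, 3, 4, 5, 7 describe the absence/opposite of anxiety → reverse-score.
on a 0–6 scale, reversed = 6 − raw.
  item 1: 6 − 2 = 4
  item 2: 3
  item 3: 6 − 3 = 3
  item 4: 6 − 0 = 6
  item 5: 6 − 1 = 5
  item 6: 4
  item 7: 6 − 2 = 4
Total = 4 + 3 + 3 + 6 + 5 + 4 + 4 = 29

29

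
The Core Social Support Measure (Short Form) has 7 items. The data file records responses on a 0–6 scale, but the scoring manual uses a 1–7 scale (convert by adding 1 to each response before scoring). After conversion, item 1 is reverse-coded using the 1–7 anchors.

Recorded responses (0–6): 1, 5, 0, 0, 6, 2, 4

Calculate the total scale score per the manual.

29

Convert to 1–7: 2, 6, 1, 1, 7, 3, 5
Reverse-coded (reversed = (1+7) − raw = 8 − raw):
  item 1: 8 − 2 = 6
Scored: 6, 6, 1, 1, 7, 3, 5
Total = 29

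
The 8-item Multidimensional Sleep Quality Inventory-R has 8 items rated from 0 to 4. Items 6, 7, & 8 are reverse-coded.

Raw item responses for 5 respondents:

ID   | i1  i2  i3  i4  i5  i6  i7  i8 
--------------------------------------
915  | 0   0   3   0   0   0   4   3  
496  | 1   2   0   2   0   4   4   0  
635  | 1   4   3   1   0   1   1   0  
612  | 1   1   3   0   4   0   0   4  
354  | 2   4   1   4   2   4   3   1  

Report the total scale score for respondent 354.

17

Respondent 354 raw: 2, 4, 1, 4, 2, 4, 3, 1.
Reverse-coded (reverse-coded value = 4 − response):
  item 1: 2
  item 2: 4
  item 3: 1
  item 4: 4
  item 5: 2
  item 6: 4 − 4 = 0
  item 7: 4 − 3 = 1
  item 8: 4 − 1 = 3
Sum = 2 + 4 + 1 + 4 + 2 + 0 + 1 + 3 = 17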